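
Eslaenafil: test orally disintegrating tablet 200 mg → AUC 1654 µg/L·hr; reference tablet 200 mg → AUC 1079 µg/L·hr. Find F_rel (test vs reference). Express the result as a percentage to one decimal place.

F_rel = (AUC_test/D_test) / (AUC_ref/D_ref)
      = (1654/200) / (1079/200)
      = 8.27 / 5.395 = 1.5329 = 153.29%

F_rel = 153.3%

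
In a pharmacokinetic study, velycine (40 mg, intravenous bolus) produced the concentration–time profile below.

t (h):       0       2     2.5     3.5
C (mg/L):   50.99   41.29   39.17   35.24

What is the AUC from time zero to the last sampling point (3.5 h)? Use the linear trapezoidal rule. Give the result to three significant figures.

AUC = 150 mg/L·h

Trapezoidal AUC_0→3.5:
  [0→2]: (50.99+41.29)/2 × 2 = 92.28
  [2→2.5]: (41.29+39.17)/2 × 0.5 = 20.115
  [2.5→3.5]: (39.17+35.24)/2 × 1 = 37.205
  Sum = 149.6 mg/L·h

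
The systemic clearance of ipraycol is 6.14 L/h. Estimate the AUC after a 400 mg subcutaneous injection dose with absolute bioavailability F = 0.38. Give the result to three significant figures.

AUC_0→∞ = F × Dose / CL
        = 0.38 × 400 / 6.14 = 24.7557 mg/L·h

AUC = 24.8 mg/L·h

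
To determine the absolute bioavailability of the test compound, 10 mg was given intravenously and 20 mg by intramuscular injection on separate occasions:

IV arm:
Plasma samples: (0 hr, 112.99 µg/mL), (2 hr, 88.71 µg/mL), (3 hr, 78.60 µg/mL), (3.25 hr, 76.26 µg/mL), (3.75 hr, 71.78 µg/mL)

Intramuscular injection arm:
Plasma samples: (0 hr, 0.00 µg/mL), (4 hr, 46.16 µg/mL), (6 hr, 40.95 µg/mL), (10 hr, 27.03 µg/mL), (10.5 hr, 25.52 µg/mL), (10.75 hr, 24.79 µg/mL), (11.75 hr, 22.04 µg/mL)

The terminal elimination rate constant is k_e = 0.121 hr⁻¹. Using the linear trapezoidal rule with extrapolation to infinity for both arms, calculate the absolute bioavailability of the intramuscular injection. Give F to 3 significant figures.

Trapezoidal AUC_0→3.75 (IV):
  [0→2]: (112.99+88.71)/2 × 2 = 201.7
  [2→3]: (88.71+78.60)/2 × 1 = 83.655
  [3→3.25]: (78.60+76.26)/2 × 0.25 = 19.3575
  [3.25→3.75]: (76.26+71.78)/2 × 0.5 = 37.01
  Sum = 341.7225 µg/mL·hr
IV tail: 71.78/0.121 = 593.223; AUC_iv,0→∞ = 341.7225 + 593.223 = 934.9455 µg/mL·hr
Trapezoidal AUC_0→11.75 (intramuscular injection):
  [0→4]: (0.00+46.16)/2 × 4 = 92.32
  [4→6]: (46.16+40.95)/2 × 2 = 87.11
  [6→10]: (40.95+27.03)/2 × 4 = 135.96
  [10→10.5]: (27.03+25.52)/2 × 0.5 = 13.1375
  [10.5→10.75]: (25.52+24.79)/2 × 0.25 = 6.28875
  [10.75→11.75]: (24.79+22.04)/2 × 1 = 23.415
  Sum = 358.23125 µg/mL·hr
intramuscular injection tail: 22.04/0.121 = 182.149; AUC_ev,0→∞ = 358.23125 + 182.149 = 540.38025 µg/mL·hr
F = (AUC_ev/D_ev)/(AUC_iv/D_iv) = (540.38025/20)/(934.9455/10) = 27.019/93.49455 = 0.2890

F = 0.289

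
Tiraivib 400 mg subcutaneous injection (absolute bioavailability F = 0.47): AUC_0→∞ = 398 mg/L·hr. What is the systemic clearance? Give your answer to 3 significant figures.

CL = F × Dose / AUC_0→∞
   = 0.47 × 400 / 398 = 0.472362 L/hr

CL = 0.472 L/hr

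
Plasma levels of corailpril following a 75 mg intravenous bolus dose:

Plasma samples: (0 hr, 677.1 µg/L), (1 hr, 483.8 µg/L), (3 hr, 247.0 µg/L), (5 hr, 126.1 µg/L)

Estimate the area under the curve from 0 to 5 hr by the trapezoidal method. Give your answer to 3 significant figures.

Trapezoidal AUC_0→5:
  [0→1]: (677.1+483.8)/2 × 1 = 580.45
  [1→3]: (483.8+247.0)/2 × 2 = 730.8
  [3→5]: (247.0+126.1)/2 × 2 = 373.1
  Sum = 1684.35 µg/L·hr

AUC = 1680 µg/L·hr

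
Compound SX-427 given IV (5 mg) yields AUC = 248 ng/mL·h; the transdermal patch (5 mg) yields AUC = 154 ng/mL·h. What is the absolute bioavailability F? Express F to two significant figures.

F = 0.62

F = (AUC_ev / D_ev) / (AUC_iv / D_iv)
  = (154/5) / (248/5)
  = 30.8 / 49.6 = 0.6210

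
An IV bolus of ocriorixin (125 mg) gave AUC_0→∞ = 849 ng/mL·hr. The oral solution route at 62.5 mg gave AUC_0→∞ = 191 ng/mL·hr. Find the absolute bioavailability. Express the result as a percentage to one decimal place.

F = 45.0%

F = (AUC_ev / D_ev) / (AUC_iv / D_iv)
  = (191/62.5) / (849/125)
  = 3.056 / 6.792 = 0.4499
  = 44.99%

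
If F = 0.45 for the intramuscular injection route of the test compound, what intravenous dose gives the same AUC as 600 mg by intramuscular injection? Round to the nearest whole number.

D_iv = 270 mg

Systemic exposure from an extravascular dose = F × D_ev, so the equivalent IV dose is F × D_ev.
D_iv = F × D_ev = 0.45 × 600 = 270 mg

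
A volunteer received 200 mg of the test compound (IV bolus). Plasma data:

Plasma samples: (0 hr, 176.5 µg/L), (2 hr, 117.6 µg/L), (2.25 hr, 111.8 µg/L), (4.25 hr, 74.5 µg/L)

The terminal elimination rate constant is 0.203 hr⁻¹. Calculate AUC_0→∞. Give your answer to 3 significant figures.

Trapezoidal AUC_0→4.25:
  [0→2]: (176.5+117.6)/2 × 2 = 294.1
  [2→2.25]: (117.6+111.8)/2 × 0.25 = 28.675
  [2.25→4.25]: (111.8+74.5)/2 × 2 = 186.3
  Sum = 509.075 µg/L·hr
Extrapolated tail: C_last / k_e = 74.5 / 0.203 = 366.995
AUC_0→∞ = 509.075 + 366.995 = 876.07 µg/L·hr

AUC = 876 µg/L·hr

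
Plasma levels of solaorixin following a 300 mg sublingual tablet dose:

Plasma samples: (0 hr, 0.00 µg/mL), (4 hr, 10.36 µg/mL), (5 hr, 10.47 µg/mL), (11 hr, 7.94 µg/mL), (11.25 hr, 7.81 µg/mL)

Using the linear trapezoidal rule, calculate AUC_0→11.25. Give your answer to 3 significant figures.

Trapezoidal AUC_0→11.25:
  [0→4]: (0.00+10.36)/2 × 4 = 20.72
  [4→5]: (10.36+10.47)/2 × 1 = 10.415
  [5→11]: (10.47+7.94)/2 × 6 = 55.23
  [11→11.25]: (7.94+7.81)/2 × 0.25 = 1.96875
  Sum = 88.33375 µg/mL·hr

AUC = 88.3 µg/mL·hr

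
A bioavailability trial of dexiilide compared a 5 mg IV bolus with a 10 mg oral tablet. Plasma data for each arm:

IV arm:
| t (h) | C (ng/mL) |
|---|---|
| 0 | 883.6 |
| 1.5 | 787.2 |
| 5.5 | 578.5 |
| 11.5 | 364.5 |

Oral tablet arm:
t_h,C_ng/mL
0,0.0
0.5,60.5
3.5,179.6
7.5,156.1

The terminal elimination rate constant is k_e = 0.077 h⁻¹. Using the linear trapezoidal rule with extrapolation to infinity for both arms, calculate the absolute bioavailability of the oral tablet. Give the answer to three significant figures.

F = 0.133

Trapezoidal AUC_0→11.5 (IV):
  [0→1.5]: (883.6+787.2)/2 × 1.5 = 1253.1
  [1.5→5.5]: (787.2+578.5)/2 × 4 = 2731.4
  [5.5→11.5]: (578.5+364.5)/2 × 6 = 2829.0
  Sum = 6813.5 ng/mL·h
IV tail: 364.5/0.077 = 4733.766; AUC_iv,0→∞ = 6813.5 + 4733.766 = 11547.266 ng/mL·h
Trapezoidal AUC_0→7.5 (oral tablet):
  [0→0.5]: (0.0+60.5)/2 × 0.5 = 15.125
  [0.5→3.5]: (60.5+179.6)/2 × 3 = 360.15
  [3.5→7.5]: (179.6+156.1)/2 × 4 = 671.4
  Sum = 1046.675 ng/mL·h
oral tablet tail: 156.1/0.077 = 2027.273; AUC_ev,0→∞ = 1046.675 + 2027.273 = 3073.948 ng/mL·h
F = (AUC_ev/D_ev)/(AUC_iv/D_iv) = (3073.948/10)/(11547.266/5) = 307.3948/2309.4532 = 0.1331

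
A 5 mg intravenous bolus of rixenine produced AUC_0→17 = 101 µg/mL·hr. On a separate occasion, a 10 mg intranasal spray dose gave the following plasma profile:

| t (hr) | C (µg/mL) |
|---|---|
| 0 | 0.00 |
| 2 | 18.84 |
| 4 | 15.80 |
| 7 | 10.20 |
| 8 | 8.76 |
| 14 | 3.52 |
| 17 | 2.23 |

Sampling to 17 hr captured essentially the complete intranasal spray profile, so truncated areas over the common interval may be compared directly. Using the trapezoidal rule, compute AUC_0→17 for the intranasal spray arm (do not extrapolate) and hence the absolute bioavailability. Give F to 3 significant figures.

Trapezoidal AUC_0→17 (intranasal spray):
  [0→2]: (0.00+18.84)/2 × 2 = 18.84
  [2→4]: (18.84+15.80)/2 × 2 = 34.64
  [4→7]: (15.80+10.20)/2 × 3 = 39.0
  [7→8]: (10.20+8.76)/2 × 1 = 9.48
  [8→14]: (8.76+3.52)/2 × 6 = 36.84
  [14→17]: (3.52+2.23)/2 × 3 = 8.625
  Sum = 147.425 µg/mL·hr
F = (AUC_ev/D_ev)/(AUC_iv/D_iv) = (147.425/10)/(101/5) = 14.7425/20.2 = 0.7298

F = 0.730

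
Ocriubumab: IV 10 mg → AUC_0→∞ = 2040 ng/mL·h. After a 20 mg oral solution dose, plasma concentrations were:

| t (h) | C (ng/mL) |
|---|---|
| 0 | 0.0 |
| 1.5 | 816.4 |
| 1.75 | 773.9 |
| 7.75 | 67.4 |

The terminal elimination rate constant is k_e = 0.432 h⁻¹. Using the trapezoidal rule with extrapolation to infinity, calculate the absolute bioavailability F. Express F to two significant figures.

F = 0.86

Trapezoidal AUC_0→7.75 (oral solution):
  [0→1.5]: (0.0+816.4)/2 × 1.5 = 612.3
  [1.5→1.75]: (816.4+773.9)/2 × 0.25 = 198.7875
  [1.75→7.75]: (773.9+67.4)/2 × 6 = 2523.9
  Sum = 3334.9875 ng/mL·h
Tail: C_last/k_e = 67.4/0.432 = 156.019
AUC_0→∞ (oral solution) = 3334.9875 + 156.019 = 3491.0065 ng/mL·h
F = (AUC_ev/D_ev)/(AUC_iv/D_iv) = (3491.0065/20)/(2040/10) = 174.55/204 = 0.8556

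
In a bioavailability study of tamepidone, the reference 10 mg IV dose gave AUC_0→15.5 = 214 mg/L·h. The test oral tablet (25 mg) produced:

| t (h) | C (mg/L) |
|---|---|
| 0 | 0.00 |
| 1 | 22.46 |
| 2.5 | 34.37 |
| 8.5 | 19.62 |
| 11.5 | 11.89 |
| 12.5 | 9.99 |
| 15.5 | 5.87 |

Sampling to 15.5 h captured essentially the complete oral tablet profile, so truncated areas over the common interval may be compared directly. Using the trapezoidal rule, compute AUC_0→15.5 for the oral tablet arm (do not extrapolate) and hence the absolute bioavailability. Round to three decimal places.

F = 0.557

Trapezoidal AUC_0→15.5 (oral tablet):
  [0→1]: (0.00+22.46)/2 × 1 = 11.23
  [1→2.5]: (22.46+34.37)/2 × 1.5 = 42.6225
  [2.5→8.5]: (34.37+19.62)/2 × 6 = 161.97
  [8.5→11.5]: (19.62+11.89)/2 × 3 = 47.265
  [11.5→12.5]: (11.89+9.99)/2 × 1 = 10.94
  [12.5→15.5]: (9.99+5.87)/2 × 3 = 23.79
  Sum = 297.8175 mg/L·h
F = (AUC_ev/D_ev)/(AUC_iv/D_iv) = (297.8175/25)/(214/10) = 11.9127/21.4 = 0.5567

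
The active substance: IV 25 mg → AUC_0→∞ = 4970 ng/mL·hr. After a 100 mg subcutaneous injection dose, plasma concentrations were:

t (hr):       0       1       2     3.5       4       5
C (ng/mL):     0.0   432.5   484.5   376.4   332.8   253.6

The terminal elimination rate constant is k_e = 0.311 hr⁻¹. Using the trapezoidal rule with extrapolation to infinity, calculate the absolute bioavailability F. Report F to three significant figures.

F = 0.131

Trapezoidal AUC_0→5 (subcutaneous injection):
  [0→1]: (0.0+432.5)/2 × 1 = 216.25
  [1→2]: (432.5+484.5)/2 × 1 = 458.5
  [2→3.5]: (484.5+376.4)/2 × 1.5 = 645.675
  [3.5→4]: (376.4+332.8)/2 × 0.5 = 177.3
  [4→5]: (332.8+253.6)/2 × 1 = 293.2
  Sum = 1790.925 ng/mL·hr
Tail: C_last/k_e = 253.6/0.311 = 815.434
AUC_0→∞ (subcutaneous injection) = 1790.925 + 815.434 = 2606.359 ng/mL·hr
F = (AUC_ev/D_ev)/(AUC_iv/D_iv) = (2606.359/100)/(4970/25) = 26.06359/198.8 = 0.1311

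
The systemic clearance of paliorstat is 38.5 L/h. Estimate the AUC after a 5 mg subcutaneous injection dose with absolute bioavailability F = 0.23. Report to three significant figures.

AUC = 0.0299 mg/L·h

AUC_0→∞ = F × Dose / CL
        = 0.23 × 5 / 38.5 = 0.0298701 mg/L·h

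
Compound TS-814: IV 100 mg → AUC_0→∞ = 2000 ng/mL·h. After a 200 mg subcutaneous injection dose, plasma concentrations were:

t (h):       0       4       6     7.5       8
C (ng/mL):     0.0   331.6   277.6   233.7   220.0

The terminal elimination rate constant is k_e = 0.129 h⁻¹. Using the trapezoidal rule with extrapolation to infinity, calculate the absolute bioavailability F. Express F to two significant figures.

Trapezoidal AUC_0→8 (subcutaneous injection):
  [0→4]: (0.0+331.6)/2 × 4 = 663.2
  [4→6]: (331.6+277.6)/2 × 2 = 609.2
  [6→7.5]: (277.6+233.7)/2 × 1.5 = 383.475
  [7.5→8]: (233.7+220.0)/2 × 0.5 = 113.425
  Sum = 1769.3 ng/mL·h
Tail: C_last/k_e = 220.0/0.129 = 1705.426
AUC_0→∞ (subcutaneous injection) = 1769.3 + 1705.426 = 3474.726 ng/mL·h
F = (AUC_ev/D_ev)/(AUC_iv/D_iv) = (3474.726/200)/(2000/100) = 17.37363/20 = 0.8687

F = 0.87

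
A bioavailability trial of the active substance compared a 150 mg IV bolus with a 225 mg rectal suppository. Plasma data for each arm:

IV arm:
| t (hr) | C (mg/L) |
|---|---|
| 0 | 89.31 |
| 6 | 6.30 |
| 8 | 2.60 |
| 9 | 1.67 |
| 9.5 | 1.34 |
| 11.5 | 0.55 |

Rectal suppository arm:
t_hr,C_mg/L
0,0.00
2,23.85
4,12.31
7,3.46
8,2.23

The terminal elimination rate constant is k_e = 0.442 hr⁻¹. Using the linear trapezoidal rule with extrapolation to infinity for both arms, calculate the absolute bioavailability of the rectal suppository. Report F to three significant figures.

F = 0.202

Trapezoidal AUC_0→11.5 (IV):
  [0→6]: (89.31+6.30)/2 × 6 = 286.83
  [6→8]: (6.30+2.60)/2 × 2 = 8.9
  [8→9]: (2.60+1.67)/2 × 1 = 2.135
  [9→9.5]: (1.67+1.34)/2 × 0.5 = 0.7525
  [9.5→11.5]: (1.34+0.55)/2 × 2 = 1.89
  Sum = 300.5075 mg/L·hr
IV tail: 0.55/0.442 = 1.244; AUC_iv,0→∞ = 300.5075 + 1.244 = 301.7515 mg/L·hr
Trapezoidal AUC_0→8 (rectal suppository):
  [0→2]: (0.00+23.85)/2 × 2 = 23.85
  [2→4]: (23.85+12.31)/2 × 2 = 36.16
  [4→7]: (12.31+3.46)/2 × 3 = 23.655
  [7→8]: (3.46+2.23)/2 × 1 = 2.845
  Sum = 86.51 mg/L·hr
rectal suppository tail: 2.23/0.442 = 5.045; AUC_ev,0→∞ = 86.51 + 5.045 = 91.555 mg/L·hr
F = (AUC_ev/D_ev)/(AUC_iv/D_iv) = (91.555/225)/(301.7515/150) = 0.406911/2.01168 = 0.2023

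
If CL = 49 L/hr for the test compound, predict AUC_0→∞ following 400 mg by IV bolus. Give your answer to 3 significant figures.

AUC = 8.16 mg/L·hr

AUC_0→∞ = Dose_iv / CL
        = 400 / 49 = 8.16327 mg/L·hr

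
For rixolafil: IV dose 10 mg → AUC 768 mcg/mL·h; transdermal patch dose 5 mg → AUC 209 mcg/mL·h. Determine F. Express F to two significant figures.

F = 0.54

F = (AUC_ev / D_ev) / (AUC_iv / D_iv)
  = (209/5) / (768/10)
  = 41.8 / 76.8 = 0.5443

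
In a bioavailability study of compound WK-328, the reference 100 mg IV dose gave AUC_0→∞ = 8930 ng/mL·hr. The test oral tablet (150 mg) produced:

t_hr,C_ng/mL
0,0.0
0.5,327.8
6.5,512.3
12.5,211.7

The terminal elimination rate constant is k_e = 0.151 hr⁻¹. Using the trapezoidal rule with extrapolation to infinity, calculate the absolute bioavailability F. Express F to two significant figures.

Trapezoidal AUC_0→12.5 (oral tablet):
  [0→0.5]: (0.0+327.8)/2 × 0.5 = 81.95
  [0.5→6.5]: (327.8+512.3)/2 × 6 = 2520.3
  [6.5→12.5]: (512.3+211.7)/2 × 6 = 2172.0
  Sum = 4774.25 ng/mL·hr
Tail: C_last/k_e = 211.7/0.151 = 1401.987
AUC_0→∞ (oral tablet) = 4774.25 + 1401.987 = 6176.237 ng/mL·hr
F = (AUC_ev/D_ev)/(AUC_iv/D_iv) = (6176.237/150)/(8930/100) = 41.1749/89.3 = 0.4611

F = 0.46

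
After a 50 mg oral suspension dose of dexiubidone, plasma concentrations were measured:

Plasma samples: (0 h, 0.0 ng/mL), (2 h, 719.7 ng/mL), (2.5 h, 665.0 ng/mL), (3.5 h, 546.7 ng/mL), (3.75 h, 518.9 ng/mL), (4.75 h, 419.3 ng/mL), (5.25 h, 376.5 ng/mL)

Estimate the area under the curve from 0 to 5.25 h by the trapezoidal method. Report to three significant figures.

Trapezoidal AUC_0→5.25:
  [0→2]: (0.0+719.7)/2 × 2 = 719.7
  [2→2.5]: (719.7+665.0)/2 × 0.5 = 346.175
  [2.5→3.5]: (665.0+546.7)/2 × 1 = 605.85
  [3.5→3.75]: (546.7+518.9)/2 × 0.25 = 133.2
  [3.75→4.75]: (518.9+419.3)/2 × 1 = 469.1
  [4.75→5.25]: (419.3+376.5)/2 × 0.5 = 198.95
  Sum = 2472.975 ng/mL·h

AUC = 2470 ng/mL·h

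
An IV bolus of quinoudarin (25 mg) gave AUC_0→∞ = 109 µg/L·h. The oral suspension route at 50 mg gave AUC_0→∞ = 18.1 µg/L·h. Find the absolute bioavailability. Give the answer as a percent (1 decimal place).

F = (AUC_ev / D_ev) / (AUC_iv / D_iv)
  = (18.1/50) / (109/25)
  = 0.362 / 4.36 = 0.0830
  = 8.30%

F = 8.3%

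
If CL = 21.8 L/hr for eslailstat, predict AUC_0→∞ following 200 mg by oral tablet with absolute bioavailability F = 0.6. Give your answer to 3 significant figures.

AUC = 5.50 mg/L·hr

AUC_0→∞ = F × Dose / CL
        = 0.6 × 200 / 21.8 = 5.50459 mg/L·hr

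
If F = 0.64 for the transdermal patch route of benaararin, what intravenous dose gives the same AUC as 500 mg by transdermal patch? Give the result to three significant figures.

D_iv = 320 mg

Systemic exposure from an extravascular dose = F × D_ev, so the equivalent IV dose is F × D_ev.
D_iv = F × D_ev = 0.64 × 500 = 320 mg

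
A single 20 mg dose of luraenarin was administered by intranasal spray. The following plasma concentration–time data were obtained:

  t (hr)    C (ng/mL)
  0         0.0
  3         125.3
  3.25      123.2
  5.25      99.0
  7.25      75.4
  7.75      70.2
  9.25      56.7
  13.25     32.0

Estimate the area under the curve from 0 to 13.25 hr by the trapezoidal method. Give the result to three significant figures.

AUC = 925 ng/mL·hr

Trapezoidal AUC_0→13.25:
  [0→3]: (0.0+125.3)/2 × 3 = 187.95
  [3→3.25]: (125.3+123.2)/2 × 0.25 = 31.0625
  [3.25→5.25]: (123.2+99.0)/2 × 2 = 222.2
  [5.25→7.25]: (99.0+75.4)/2 × 2 = 174.4
  [7.25→7.75]: (75.4+70.2)/2 × 0.5 = 36.4
  [7.75→9.25]: (70.2+56.7)/2 × 1.5 = 95.175
  [9.25→13.25]: (56.7+32.0)/2 × 4 = 177.4
  Sum = 924.5875 ng/mL·hr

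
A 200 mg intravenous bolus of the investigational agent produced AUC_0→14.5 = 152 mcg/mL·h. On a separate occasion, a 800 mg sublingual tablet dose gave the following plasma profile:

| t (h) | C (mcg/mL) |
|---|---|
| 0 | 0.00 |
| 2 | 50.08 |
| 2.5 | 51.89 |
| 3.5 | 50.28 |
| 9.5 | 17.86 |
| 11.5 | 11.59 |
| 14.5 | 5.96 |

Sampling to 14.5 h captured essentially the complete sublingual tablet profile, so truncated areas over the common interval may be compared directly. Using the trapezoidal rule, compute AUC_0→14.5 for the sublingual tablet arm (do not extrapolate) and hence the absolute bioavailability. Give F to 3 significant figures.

F = 0.636

Trapezoidal AUC_0→14.5 (sublingual tablet):
  [0→2]: (0.00+50.08)/2 × 2 = 50.08
  [2→2.5]: (50.08+51.89)/2 × 0.5 = 25.4925
  [2.5→3.5]: (51.89+50.28)/2 × 1 = 51.085
  [3.5→9.5]: (50.28+17.86)/2 × 6 = 204.42
  [9.5→11.5]: (17.86+11.59)/2 × 2 = 29.45
  [11.5→14.5]: (11.59+5.96)/2 × 3 = 26.325
  Sum = 386.8525 mcg/mL·h
F = (AUC_ev/D_ev)/(AUC_iv/D_iv) = (386.8525/800)/(152/200) = 0.483566/0.76 = 0.6363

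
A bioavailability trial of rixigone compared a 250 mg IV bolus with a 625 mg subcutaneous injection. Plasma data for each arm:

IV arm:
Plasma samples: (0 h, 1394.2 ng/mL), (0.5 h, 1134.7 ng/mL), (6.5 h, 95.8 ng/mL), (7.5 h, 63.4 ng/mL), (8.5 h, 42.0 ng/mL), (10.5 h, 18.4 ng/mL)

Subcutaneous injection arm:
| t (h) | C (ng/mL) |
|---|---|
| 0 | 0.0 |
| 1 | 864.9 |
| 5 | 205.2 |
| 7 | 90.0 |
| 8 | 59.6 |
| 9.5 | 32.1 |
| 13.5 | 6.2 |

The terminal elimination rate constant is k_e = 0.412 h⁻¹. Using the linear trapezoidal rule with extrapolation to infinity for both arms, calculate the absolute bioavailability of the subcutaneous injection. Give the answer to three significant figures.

F = 0.272

Trapezoidal AUC_0→10.5 (IV):
  [0→0.5]: (1394.2+1134.7)/2 × 0.5 = 632.225
  [0.5→6.5]: (1134.7+95.8)/2 × 6 = 3691.5
  [6.5→7.5]: (95.8+63.4)/2 × 1 = 79.6
  [7.5→8.5]: (63.4+42.0)/2 × 1 = 52.7
  [8.5→10.5]: (42.0+18.4)/2 × 2 = 60.4
  Sum = 4516.425 ng/mL·h
IV tail: 18.4/0.412 = 44.660; AUC_iv,0→∞ = 4516.425 + 44.660 = 4561.085 ng/mL·h
Trapezoidal AUC_0→13.5 (subcutaneous injection):
  [0→1]: (0.0+864.9)/2 × 1 = 432.45
  [1→5]: (864.9+205.2)/2 × 4 = 2140.2
  [5→7]: (205.2+90.0)/2 × 2 = 295.2
  [7→8]: (90.0+59.6)/2 × 1 = 74.8
  [8→9.5]: (59.6+32.1)/2 × 1.5 = 68.775
  [9.5→13.5]: (32.1+6.2)/2 × 4 = 76.6
  Sum = 3088.025 ng/mL·h
subcutaneous injection tail: 6.2/0.412 = 15.049; AUC_ev,0→∞ = 3088.025 + 15.049 = 3103.074 ng/mL·h
F = (AUC_ev/D_ev)/(AUC_iv/D_iv) = (3103.074/625)/(4561.085/250) = 4.9649184/18.24434 = 0.2721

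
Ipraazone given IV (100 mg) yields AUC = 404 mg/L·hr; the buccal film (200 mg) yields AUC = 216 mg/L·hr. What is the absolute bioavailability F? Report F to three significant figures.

F = (AUC_ev / D_ev) / (AUC_iv / D_iv)
  = (216/200) / (404/100)
  = 1.08 / 4.04 = 0.2673

F = 0.267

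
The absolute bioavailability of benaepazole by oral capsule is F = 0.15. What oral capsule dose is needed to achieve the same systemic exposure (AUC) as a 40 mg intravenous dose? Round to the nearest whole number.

D_oral = 267 mg

For equal systemic exposure: F × D_ev = D_iv
D_ev = D_iv / F = 40 / 0.15 = 266.667 mg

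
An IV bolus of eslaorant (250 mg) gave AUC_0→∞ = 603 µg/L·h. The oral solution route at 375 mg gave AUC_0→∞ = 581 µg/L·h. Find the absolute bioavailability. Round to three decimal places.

F = (AUC_ev / D_ev) / (AUC_iv / D_iv)
  = (581/375) / (603/250)
  = 1.54933 / 2.412 = 0.6423

F = 0.642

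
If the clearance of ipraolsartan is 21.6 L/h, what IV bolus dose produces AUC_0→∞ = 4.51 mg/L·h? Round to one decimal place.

Dose = 97.4 mg

Dose_iv = CL × AUC_0→∞
     = 21.6 × 4.51 = 97.416 mg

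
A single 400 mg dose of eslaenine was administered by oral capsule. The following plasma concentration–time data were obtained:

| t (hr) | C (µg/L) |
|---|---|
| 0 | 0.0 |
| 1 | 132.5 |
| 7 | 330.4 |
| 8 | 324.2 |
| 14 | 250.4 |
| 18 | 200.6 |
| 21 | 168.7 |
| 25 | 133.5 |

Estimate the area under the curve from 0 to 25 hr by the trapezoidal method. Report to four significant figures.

Trapezoidal AUC_0→25:
  [0→1]: (0.0+132.5)/2 × 1 = 66.25
  [1→7]: (132.5+330.4)/2 × 6 = 1388.7
  [7→8]: (330.4+324.2)/2 × 1 = 327.3
  [8→14]: (324.2+250.4)/2 × 6 = 1723.8
  [14→18]: (250.4+200.6)/2 × 4 = 902.0
  [18→21]: (200.6+168.7)/2 × 3 = 553.95
  [21→25]: (168.7+133.5)/2 × 4 = 604.4
  Sum = 5566.4 µg/L·hr

AUC = 5566 µg/L·hr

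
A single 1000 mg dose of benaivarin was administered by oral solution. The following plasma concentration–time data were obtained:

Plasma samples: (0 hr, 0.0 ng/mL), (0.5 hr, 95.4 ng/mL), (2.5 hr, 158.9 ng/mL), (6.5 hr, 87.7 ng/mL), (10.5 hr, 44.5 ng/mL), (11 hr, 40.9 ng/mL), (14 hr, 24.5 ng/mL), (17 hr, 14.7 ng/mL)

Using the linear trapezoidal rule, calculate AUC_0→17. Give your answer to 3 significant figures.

AUC = 1210 ng/mL·hr

Trapezoidal AUC_0→17:
  [0→0.5]: (0.0+95.4)/2 × 0.5 = 23.85
  [0.5→2.5]: (95.4+158.9)/2 × 2 = 254.3
  [2.5→6.5]: (158.9+87.7)/2 × 4 = 493.2
  [6.5→10.5]: (87.7+44.5)/2 × 4 = 264.4
  [10.5→11]: (44.5+40.9)/2 × 0.5 = 21.35
  [11→14]: (40.9+24.5)/2 × 3 = 98.1
  [14→17]: (24.5+14.7)/2 × 3 = 58.8
  Sum = 1214.0 ng/mL·hr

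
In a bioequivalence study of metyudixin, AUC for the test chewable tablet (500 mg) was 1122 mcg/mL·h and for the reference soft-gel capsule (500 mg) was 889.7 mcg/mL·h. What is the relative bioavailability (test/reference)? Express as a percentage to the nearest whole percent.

F_rel = (AUC_test/D_test) / (AUC_ref/D_ref)
      = (1122/500) / (889.7/500)
      = 2.244 / 1.7794 = 1.2611 = 126.11%

F_rel = 126%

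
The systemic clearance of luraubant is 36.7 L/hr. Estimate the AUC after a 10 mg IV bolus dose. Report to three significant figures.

AUC = 0.272 mg/L·hr

AUC_0→∞ = Dose_iv / CL
        = 10 / 36.7 = 0.27248 mg/L·hr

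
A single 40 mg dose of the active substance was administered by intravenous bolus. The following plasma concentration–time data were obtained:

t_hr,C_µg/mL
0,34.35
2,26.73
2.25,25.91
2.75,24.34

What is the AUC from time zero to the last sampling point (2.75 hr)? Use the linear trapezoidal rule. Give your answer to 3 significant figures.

AUC = 80.2 µg/mL·hr

Trapezoidal AUC_0→2.75:
  [0→2]: (34.35+26.73)/2 × 2 = 61.08
  [2→2.25]: (26.73+25.91)/2 × 0.25 = 6.58
  [2.25→2.75]: (25.91+24.34)/2 × 0.5 = 12.5625
  Sum = 80.2225 µg/mL·hr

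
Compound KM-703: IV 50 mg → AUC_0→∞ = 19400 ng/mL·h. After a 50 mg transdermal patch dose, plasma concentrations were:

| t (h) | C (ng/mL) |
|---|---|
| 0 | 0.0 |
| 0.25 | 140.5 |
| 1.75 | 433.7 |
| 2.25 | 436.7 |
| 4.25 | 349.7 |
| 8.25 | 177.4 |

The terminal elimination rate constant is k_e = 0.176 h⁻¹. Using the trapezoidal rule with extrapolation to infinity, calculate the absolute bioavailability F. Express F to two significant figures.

Trapezoidal AUC_0→8.25 (transdermal patch):
  [0→0.25]: (0.0+140.5)/2 × 0.25 = 17.5625
  [0.25→1.75]: (140.5+433.7)/2 × 1.5 = 430.65
  [1.75→2.25]: (433.7+436.7)/2 × 0.5 = 217.6
  [2.25→4.25]: (436.7+349.7)/2 × 2 = 786.4
  [4.25→8.25]: (349.7+177.4)/2 × 4 = 1054.2
  Sum = 2506.4125 ng/mL·h
Tail: C_last/k_e = 177.4/0.176 = 1007.955
AUC_0→∞ (transdermal patch) = 2506.4125 + 1007.955 = 3514.3675 ng/mL·h
F = (AUC_ev/D_ev)/(AUC_iv/D_iv) = (3514.3675/50)/(19400/50) = 70.28735/388 = 0.1812

F = 0.18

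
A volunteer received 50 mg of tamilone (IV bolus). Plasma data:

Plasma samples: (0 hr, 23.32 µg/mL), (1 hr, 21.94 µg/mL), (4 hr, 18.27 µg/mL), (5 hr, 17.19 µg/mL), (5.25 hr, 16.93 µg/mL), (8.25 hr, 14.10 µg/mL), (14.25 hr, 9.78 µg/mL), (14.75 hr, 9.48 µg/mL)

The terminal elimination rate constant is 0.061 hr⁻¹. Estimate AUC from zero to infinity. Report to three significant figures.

Trapezoidal AUC_0→14.75:
  [0→1]: (23.32+21.94)/2 × 1 = 22.63
  [1→4]: (21.94+18.27)/2 × 3 = 60.315
  [4→5]: (18.27+17.19)/2 × 1 = 17.73
  [5→5.25]: (17.19+16.93)/2 × 0.25 = 4.265
  [5.25→8.25]: (16.93+14.10)/2 × 3 = 46.545
  [8.25→14.25]: (14.10+9.78)/2 × 6 = 71.64
  [14.25→14.75]: (9.78+9.48)/2 × 0.5 = 4.815
  Sum = 227.94 µg/mL·hr
Extrapolated tail: C_last / k_e = 9.48 / 0.061 = 155.410
AUC_0→∞ = 227.94 + 155.410 = 383.35 µg/mL·hr

AUC = 383 µg/mL·hr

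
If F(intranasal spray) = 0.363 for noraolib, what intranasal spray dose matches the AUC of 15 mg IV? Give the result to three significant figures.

D_intranasal = 41.3 mg

For equal systemic exposure: F × D_ev = D_iv
D_ev = D_iv / F = 15 / 0.363 = 41.3223 mg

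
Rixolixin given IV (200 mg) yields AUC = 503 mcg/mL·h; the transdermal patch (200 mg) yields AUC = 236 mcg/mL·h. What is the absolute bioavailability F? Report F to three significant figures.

F = (AUC_ev / D_ev) / (AUC_iv / D_iv)
  = (236/200) / (503/200)
  = 1.18 / 2.515 = 0.4692

F = 0.469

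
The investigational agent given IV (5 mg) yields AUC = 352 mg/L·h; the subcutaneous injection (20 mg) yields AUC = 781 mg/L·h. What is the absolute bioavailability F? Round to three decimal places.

F = 0.555

F = (AUC_ev / D_ev) / (AUC_iv / D_iv)
  = (781/20) / (352/5)
  = 39.05 / 70.4 = 0.5547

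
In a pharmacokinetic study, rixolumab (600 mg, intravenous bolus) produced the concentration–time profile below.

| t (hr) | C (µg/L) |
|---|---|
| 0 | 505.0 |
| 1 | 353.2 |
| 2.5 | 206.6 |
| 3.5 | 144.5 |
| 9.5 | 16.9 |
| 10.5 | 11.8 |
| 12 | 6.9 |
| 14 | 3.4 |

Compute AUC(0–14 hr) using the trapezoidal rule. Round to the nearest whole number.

AUC = 1547 µg/L·hr

Trapezoidal AUC_0→14:
  [0→1]: (505.0+353.2)/2 × 1 = 429.1
  [1→2.5]: (353.2+206.6)/2 × 1.5 = 419.85
  [2.5→3.5]: (206.6+144.5)/2 × 1 = 175.55
  [3.5→9.5]: (144.5+16.9)/2 × 6 = 484.2
  [9.5→10.5]: (16.9+11.8)/2 × 1 = 14.35
  [10.5→12]: (11.8+6.9)/2 × 1.5 = 14.025
  [12→14]: (6.9+3.4)/2 × 2 = 10.3
  Sum = 1547.375 µg/L·hr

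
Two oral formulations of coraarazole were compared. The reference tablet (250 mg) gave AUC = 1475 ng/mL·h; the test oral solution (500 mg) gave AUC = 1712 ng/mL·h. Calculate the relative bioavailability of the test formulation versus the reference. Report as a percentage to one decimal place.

F_rel = (AUC_test/D_test) / (AUC_ref/D_ref)
      = (1712/500) / (1475/250)
      = 3.424 / 5.9 = 0.5803 = 58.03%

F_rel = 58.0%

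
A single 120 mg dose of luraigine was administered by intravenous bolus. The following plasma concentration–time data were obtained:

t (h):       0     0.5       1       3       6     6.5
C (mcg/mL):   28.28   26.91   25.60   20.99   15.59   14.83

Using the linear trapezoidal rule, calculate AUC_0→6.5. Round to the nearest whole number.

AUC = 136 mcg/mL·h

Trapezoidal AUC_0→6.5:
  [0→0.5]: (28.28+26.91)/2 × 0.5 = 13.7975
  [0.5→1]: (26.91+25.60)/2 × 0.5 = 13.1275
  [1→3]: (25.60+20.99)/2 × 2 = 46.59
  [3→6]: (20.99+15.59)/2 × 3 = 54.87
  [6→6.5]: (15.59+14.83)/2 × 0.5 = 7.605
  Sum = 135.99 mcg/mL·h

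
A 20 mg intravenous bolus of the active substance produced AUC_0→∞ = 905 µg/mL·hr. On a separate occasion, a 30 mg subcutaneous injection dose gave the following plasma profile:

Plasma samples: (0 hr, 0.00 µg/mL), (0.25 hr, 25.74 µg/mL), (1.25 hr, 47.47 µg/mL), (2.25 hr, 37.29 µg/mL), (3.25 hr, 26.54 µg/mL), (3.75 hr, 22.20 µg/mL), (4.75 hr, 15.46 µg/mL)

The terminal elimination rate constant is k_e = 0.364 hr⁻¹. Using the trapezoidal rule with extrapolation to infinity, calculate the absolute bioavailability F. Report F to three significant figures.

F = 0.138

Trapezoidal AUC_0→4.75 (subcutaneous injection):
  [0→0.25]: (0.00+25.74)/2 × 0.25 = 3.2175
  [0.25→1.25]: (25.74+47.47)/2 × 1 = 36.605
  [1.25→2.25]: (47.47+37.29)/2 × 1 = 42.38
  [2.25→3.25]: (37.29+26.54)/2 × 1 = 31.915
  [3.25→3.75]: (26.54+22.20)/2 × 0.5 = 12.185
  [3.75→4.75]: (22.20+15.46)/2 × 1 = 18.83
  Sum = 145.1325 µg/mL·hr
Tail: C_last/k_e = 15.46/0.364 = 42.473
AUC_0→∞ (subcutaneous injection) = 145.1325 + 42.473 = 187.6055 µg/mL·hr
F = (AUC_ev/D_ev)/(AUC_iv/D_iv) = (187.6055/30)/(905/20) = 6.25352/45.25 = 0.1382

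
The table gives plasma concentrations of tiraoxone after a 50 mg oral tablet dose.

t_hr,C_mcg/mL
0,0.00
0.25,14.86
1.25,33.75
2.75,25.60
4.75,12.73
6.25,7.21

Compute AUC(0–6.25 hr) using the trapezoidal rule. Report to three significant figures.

Trapezoidal AUC_0→6.25:
  [0→0.25]: (0.00+14.86)/2 × 0.25 = 1.8575
  [0.25→1.25]: (14.86+33.75)/2 × 1 = 24.305
  [1.25→2.75]: (33.75+25.60)/2 × 1.5 = 44.5125
  [2.75→4.75]: (25.60+12.73)/2 × 2 = 38.33
  [4.75→6.25]: (12.73+7.21)/2 × 1.5 = 14.955
  Sum = 123.96 mcg/mL·hr

AUC = 124 mcg/mL·hr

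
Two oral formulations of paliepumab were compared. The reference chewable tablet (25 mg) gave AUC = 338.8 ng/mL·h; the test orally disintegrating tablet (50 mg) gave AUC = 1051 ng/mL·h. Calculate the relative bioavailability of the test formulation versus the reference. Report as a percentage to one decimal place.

F_rel = 155.1%

F_rel = (AUC_test/D_test) / (AUC_ref/D_ref)
      = (1051/50) / (338.8/25)
      = 21.02 / 13.552 = 1.5511 = 155.11%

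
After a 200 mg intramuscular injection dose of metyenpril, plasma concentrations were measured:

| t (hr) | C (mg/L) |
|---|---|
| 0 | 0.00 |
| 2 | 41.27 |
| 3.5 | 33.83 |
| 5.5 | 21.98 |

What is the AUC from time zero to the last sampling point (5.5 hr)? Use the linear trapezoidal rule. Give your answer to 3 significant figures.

AUC = 153 mg/L·hr

Trapezoidal AUC_0→5.5:
  [0→2]: (0.00+41.27)/2 × 2 = 41.27
  [2→3.5]: (41.27+33.83)/2 × 1.5 = 56.325
  [3.5→5.5]: (33.83+21.98)/2 × 2 = 55.81
  Sum = 153.405 mg/L·hr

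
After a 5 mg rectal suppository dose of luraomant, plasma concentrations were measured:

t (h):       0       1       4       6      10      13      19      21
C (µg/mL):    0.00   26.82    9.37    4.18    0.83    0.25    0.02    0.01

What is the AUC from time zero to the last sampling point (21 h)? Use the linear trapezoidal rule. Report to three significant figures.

Trapezoidal AUC_0→21:
  [0→1]: (0.00+26.82)/2 × 1 = 13.41
  [1→4]: (26.82+9.37)/2 × 3 = 54.285
  [4→6]: (9.37+4.18)/2 × 2 = 13.55
  [6→10]: (4.18+0.83)/2 × 4 = 10.02
  [10→13]: (0.83+0.25)/2 × 3 = 1.62
  [13→19]: (0.25+0.02)/2 × 6 = 0.81
  [19→21]: (0.02+0.01)/2 × 2 = 0.03
  Sum = 93.725 µg/mL·h

AUC = 93.7 µg/mL·h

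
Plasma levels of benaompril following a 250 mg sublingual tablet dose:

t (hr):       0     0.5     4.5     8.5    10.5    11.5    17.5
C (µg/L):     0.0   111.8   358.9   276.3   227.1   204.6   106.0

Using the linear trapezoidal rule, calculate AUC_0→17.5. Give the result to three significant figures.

AUC = 3890 µg/L·hr

Trapezoidal AUC_0→17.5:
  [0→0.5]: (0.0+111.8)/2 × 0.5 = 27.95
  [0.5→4.5]: (111.8+358.9)/2 × 4 = 941.4
  [4.5→8.5]: (358.9+276.3)/2 × 4 = 1270.4
  [8.5→10.5]: (276.3+227.1)/2 × 2 = 503.4
  [10.5→11.5]: (227.1+204.6)/2 × 1 = 215.85
  [11.5→17.5]: (204.6+106.0)/2 × 6 = 931.8
  Sum = 3890.8 µg/L·hr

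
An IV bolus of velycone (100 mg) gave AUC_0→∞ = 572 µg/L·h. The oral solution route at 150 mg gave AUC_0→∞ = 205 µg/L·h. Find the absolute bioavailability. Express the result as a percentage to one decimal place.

F = (AUC_ev / D_ev) / (AUC_iv / D_iv)
  = (205/150) / (572/100)
  = 1.36667 / 5.72 = 0.2389
  = 23.89%

F = 23.9%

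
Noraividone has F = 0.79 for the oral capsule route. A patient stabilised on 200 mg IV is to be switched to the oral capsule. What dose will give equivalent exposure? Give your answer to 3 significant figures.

For equal systemic exposure: F × D_ev = D_iv
D_ev = D_iv / F = 200 / 0.79 = 253.165 mg

D_oral = 253 mg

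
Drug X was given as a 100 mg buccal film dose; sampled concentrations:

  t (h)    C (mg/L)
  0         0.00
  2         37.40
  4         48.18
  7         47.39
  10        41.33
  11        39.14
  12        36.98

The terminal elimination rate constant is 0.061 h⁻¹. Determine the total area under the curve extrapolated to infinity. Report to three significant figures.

Trapezoidal AUC_0→12:
  [0→2]: (0.00+37.40)/2 × 2 = 37.4
  [2→4]: (37.40+48.18)/2 × 2 = 85.58
  [4→7]: (48.18+47.39)/2 × 3 = 143.355
  [7→10]: (47.39+41.33)/2 × 3 = 133.08
  [10→11]: (41.33+39.14)/2 × 1 = 40.235
  [11→12]: (39.14+36.98)/2 × 1 = 38.06
  Sum = 477.71 mg/L·h
Extrapolated tail: C_last / k_e = 36.98 / 0.061 = 606.230
AUC_0→∞ = 477.71 + 606.230 = 1083.94 mg/L·h

AUC = 1080 mg/L·h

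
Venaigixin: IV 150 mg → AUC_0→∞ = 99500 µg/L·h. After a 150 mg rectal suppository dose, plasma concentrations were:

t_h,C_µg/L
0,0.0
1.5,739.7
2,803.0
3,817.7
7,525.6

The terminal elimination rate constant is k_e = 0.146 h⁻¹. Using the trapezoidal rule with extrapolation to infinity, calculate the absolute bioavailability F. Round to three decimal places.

Trapezoidal AUC_0→7 (rectal suppository):
  [0→1.5]: (0.0+739.7)/2 × 1.5 = 554.775
  [1.5→2]: (739.7+803.0)/2 × 0.5 = 385.675
  [2→3]: (803.0+817.7)/2 × 1 = 810.35
  [3→7]: (817.7+525.6)/2 × 4 = 2686.6
  Sum = 4437.4 µg/L·h
Tail: C_last/k_e = 525.6/0.146 = 3600.000
AUC_0→∞ (rectal suppository) = 4437.4 + 3600.000 = 8037.4 µg/L·h
F = (AUC_ev/D_ev)/(AUC_iv/D_iv) = (8037.4/150)/(99500/150) = 53.5827/663.333 = 0.0808

F = 0.081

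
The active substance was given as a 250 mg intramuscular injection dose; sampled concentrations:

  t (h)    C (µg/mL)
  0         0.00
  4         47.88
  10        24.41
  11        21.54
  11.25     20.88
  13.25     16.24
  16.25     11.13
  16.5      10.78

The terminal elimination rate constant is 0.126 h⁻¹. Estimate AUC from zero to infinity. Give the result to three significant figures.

AUC = 507 µg/mL·h

Trapezoidal AUC_0→16.5:
  [0→4]: (0.00+47.88)/2 × 4 = 95.76
  [4→10]: (47.88+24.41)/2 × 6 = 216.87
  [10→11]: (24.41+21.54)/2 × 1 = 22.975
  [11→11.25]: (21.54+20.88)/2 × 0.25 = 5.3025
  [11.25→13.25]: (20.88+16.24)/2 × 2 = 37.12
  [13.25→16.25]: (16.24+11.13)/2 × 3 = 41.055
  [16.25→16.5]: (11.13+10.78)/2 × 0.25 = 2.73875
  Sum = 421.82125 µg/mL·h
Extrapolated tail: C_last / k_e = 10.78 / 0.126 = 85.556
AUC_0→∞ = 421.82125 + 85.556 = 507.37725 µg/mL·h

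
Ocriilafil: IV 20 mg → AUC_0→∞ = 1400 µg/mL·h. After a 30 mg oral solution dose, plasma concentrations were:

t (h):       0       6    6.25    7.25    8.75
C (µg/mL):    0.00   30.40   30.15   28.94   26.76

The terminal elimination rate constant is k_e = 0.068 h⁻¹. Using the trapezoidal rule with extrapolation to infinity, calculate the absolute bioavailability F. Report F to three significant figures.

F = 0.268

Trapezoidal AUC_0→8.75 (oral solution):
  [0→6]: (0.00+30.40)/2 × 6 = 91.2
  [6→6.25]: (30.40+30.15)/2 × 0.25 = 7.56875
  [6.25→7.25]: (30.15+28.94)/2 × 1 = 29.545
  [7.25→8.75]: (28.94+26.76)/2 × 1.5 = 41.775
  Sum = 170.08875 µg/mL·h
Tail: C_last/k_e = 26.76/0.068 = 393.529
AUC_0→∞ (oral solution) = 170.08875 + 393.529 = 563.61775 µg/mL·h
F = (AUC_ev/D_ev)/(AUC_iv/D_iv) = (563.61775/30)/(1400/20) = 18.7873/70 = 0.2684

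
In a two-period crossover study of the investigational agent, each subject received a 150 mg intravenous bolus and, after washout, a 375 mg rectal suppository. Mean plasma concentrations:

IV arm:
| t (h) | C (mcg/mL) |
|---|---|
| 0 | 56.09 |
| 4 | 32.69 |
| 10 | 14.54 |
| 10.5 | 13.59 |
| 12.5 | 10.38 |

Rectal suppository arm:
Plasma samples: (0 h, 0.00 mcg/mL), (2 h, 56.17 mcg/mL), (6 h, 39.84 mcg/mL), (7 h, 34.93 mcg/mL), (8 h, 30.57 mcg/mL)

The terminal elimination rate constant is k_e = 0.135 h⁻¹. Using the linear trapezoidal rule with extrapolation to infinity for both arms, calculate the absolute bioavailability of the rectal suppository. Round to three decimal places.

Trapezoidal AUC_0→12.5 (IV):
  [0→4]: (56.09+32.69)/2 × 4 = 177.56
  [4→10]: (32.69+14.54)/2 × 6 = 141.69
  [10→10.5]: (14.54+13.59)/2 × 0.5 = 7.0325
  [10.5→12.5]: (13.59+10.38)/2 × 2 = 23.97
  Sum = 350.2525 mcg/mL·h
IV tail: 10.38/0.135 = 76.889; AUC_iv,0→∞ = 350.2525 + 76.889 = 427.1415 mcg/mL·h
Trapezoidal AUC_0→8 (rectal suppository):
  [0→2]: (0.00+56.17)/2 × 2 = 56.17
  [2→6]: (56.17+39.84)/2 × 4 = 192.02
  [6→7]: (39.84+34.93)/2 × 1 = 37.385
  [7→8]: (34.93+30.57)/2 × 1 = 32.75
  Sum = 318.325 mcg/mL·h
rectal suppository tail: 30.57/0.135 = 226.444; AUC_ev,0→∞ = 318.325 + 226.444 = 544.769 mcg/mL·h
F = (AUC_ev/D_ev)/(AUC_iv/D_iv) = (544.769/375)/(427.1415/150) = 1.45272/2.84761 = 0.5102

F = 0.510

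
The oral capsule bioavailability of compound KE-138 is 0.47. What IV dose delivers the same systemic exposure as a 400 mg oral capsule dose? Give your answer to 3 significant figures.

Systemic exposure from an extravascular dose = F × D_ev, so the equivalent IV dose is F × D_ev.
D_iv = F × D_ev = 0.47 × 400 = 188 mg

D_iv = 188 mg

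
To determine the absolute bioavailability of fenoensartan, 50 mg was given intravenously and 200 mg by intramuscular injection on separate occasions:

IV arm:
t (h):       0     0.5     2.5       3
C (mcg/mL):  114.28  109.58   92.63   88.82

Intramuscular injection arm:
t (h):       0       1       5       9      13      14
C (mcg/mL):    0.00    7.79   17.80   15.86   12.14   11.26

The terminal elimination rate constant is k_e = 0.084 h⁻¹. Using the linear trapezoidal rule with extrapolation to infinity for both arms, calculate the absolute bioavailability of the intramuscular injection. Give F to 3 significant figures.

F = 0.0595

Trapezoidal AUC_0→3 (IV):
  [0→0.5]: (114.28+109.58)/2 × 0.5 = 55.965
  [0.5→2.5]: (109.58+92.63)/2 × 2 = 202.21
  [2.5→3]: (92.63+88.82)/2 × 0.5 = 45.3625
  Sum = 303.5375 mcg/mL·h
IV tail: 88.82/0.084 = 1057.381; AUC_iv,0→∞ = 303.5375 + 1057.381 = 1360.9185 mcg/mL·h
Trapezoidal AUC_0→14 (intramuscular injection):
  [0→1]: (0.00+7.79)/2 × 1 = 3.895
  [1→5]: (7.79+17.80)/2 × 4 = 51.18
  [5→9]: (17.80+15.86)/2 × 4 = 67.32
  [9→13]: (15.86+12.14)/2 × 4 = 56.0
  [13→14]: (12.14+11.26)/2 × 1 = 11.7
  Sum = 190.095 mcg/mL·h
intramuscular injection tail: 11.26/0.084 = 134.048; AUC_ev,0→∞ = 190.095 + 134.048 = 324.143 mcg/mL·h
F = (AUC_ev/D_ev)/(AUC_iv/D_iv) = (324.143/200)/(1360.9185/50) = 1.620715/27.21837 = 0.0595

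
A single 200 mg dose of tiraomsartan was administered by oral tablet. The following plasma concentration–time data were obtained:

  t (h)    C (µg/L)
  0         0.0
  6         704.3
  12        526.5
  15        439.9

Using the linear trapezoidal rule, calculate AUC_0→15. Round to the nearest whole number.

Trapezoidal AUC_0→15:
  [0→6]: (0.0+704.3)/2 × 6 = 2112.9
  [6→12]: (704.3+526.5)/2 × 6 = 3692.4
  [12→15]: (526.5+439.9)/2 × 3 = 1449.6
  Sum = 7254.9 µg/L·h

AUC = 7255 µg/L·h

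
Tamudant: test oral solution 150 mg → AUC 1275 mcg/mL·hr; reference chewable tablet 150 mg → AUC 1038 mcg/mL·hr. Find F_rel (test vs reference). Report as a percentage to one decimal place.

F_rel = 122.8%

F_rel = (AUC_test/D_test) / (AUC_ref/D_ref)
      = (1275/150) / (1038/150)
      = 8.5 / 6.92 = 1.2283 = 122.83%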